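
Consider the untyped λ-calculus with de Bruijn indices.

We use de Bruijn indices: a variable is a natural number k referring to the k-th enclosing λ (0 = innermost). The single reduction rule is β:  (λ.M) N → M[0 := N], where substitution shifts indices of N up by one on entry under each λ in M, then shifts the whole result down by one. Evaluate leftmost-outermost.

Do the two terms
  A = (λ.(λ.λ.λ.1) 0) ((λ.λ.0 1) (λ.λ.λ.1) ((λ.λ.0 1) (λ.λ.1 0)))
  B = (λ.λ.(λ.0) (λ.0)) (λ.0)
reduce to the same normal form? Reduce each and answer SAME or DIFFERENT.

Answer: DIFFERENT — A ⇓ λ.λ.1, B ⇓ λ.λ.0

Derivation:
Term A:
  start: (λ.(λ.λ.λ.1) 0) ((λ.λ.0 1) (λ.λ.λ.1) ((λ.λ.0 1) (λ.λ.1 0)))
  step 1: (λ.λ.λ.1) ((λ.λ.0 1) (λ.λ.λ.1) ((λ.λ.0 1) (λ.λ.1 0)))
  step 2: λ.λ.1

Term B:
  start: (λ.λ.(λ.0) (λ.0)) (λ.0)
  step 1: λ.(λ.0) (λ.0)
  step 2: λ.λ.0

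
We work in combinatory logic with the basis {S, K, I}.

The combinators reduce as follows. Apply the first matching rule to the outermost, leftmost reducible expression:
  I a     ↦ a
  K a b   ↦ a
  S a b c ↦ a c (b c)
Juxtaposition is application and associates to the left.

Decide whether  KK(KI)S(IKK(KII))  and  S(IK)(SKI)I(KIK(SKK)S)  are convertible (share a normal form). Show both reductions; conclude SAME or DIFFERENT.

Term A:
  start: KK(KI)S(IKK(KII))
  step 1: KS(IKK(KII))
  step 2: S

Term B:
  start: S(IK)(SKI)I(KIK(SKK)S)
  step 1: IKI(SKII)(KIK(SKK)S)
  step 2: KI(SKII)(KIK(SKK)S)
  step 3: I(KIK(SKK)S)
  step 4: KIK(SKK)S
  step 5: I(SKK)S
  step 6: SKKS
  step 7: KS(KS)
  step 8: S

Answer: SAME — A ⇓ S, B ⇓ S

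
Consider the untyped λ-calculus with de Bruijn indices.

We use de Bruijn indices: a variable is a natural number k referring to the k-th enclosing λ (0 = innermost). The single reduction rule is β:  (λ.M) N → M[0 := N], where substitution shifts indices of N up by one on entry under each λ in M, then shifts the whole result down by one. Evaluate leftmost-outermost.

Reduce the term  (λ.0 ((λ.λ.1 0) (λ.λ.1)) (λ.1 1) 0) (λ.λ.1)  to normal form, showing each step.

Answer: normal form = λ.λ.λ.1  (in 6 steps)

Working:
  start: (λ.0 ((λ.λ.1 0) (λ.λ.1)) (λ.1 1) 0) (λ.λ.1)
  →1  (λ.λ.1) ((λ.λ.1 0) (λ.λ.1)) (λ.(λ.λ.1) (λ.λ.1)) (λ.λ.1)
  →2  (λ.(λ.λ.1 0) (λ.λ.1)) (λ.(λ.λ.1) (λ.λ.1)) (λ.λ.1)
  →3  (λ.λ.1 0) (λ.λ.1) (λ.λ.1)
  →4  (λ.(λ.λ.1) 0) (λ.λ.1)
  →5  (λ.λ.1) (λ.λ.1)
  →6  λ.λ.λ.1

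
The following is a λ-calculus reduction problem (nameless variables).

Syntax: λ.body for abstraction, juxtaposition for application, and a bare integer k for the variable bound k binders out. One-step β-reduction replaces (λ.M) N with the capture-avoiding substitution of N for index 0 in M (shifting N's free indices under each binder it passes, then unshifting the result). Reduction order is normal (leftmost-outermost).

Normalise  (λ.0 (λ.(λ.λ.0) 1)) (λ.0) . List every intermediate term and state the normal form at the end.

  start: (λ.0 (λ.(λ.λ.0) 1)) (λ.0)
  [1] (λ.0) (λ.(λ.λ.0) (λ.0))
  [2] λ.(λ.λ.0) (λ.0)
  [3] λ.λ.0

Answer: normal form = λ.λ.0  (in 3 steps)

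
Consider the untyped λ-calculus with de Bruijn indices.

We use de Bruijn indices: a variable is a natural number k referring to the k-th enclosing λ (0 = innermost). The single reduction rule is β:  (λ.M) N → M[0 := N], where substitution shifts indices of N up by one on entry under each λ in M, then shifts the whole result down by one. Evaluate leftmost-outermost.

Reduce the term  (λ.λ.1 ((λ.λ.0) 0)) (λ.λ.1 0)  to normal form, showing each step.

  start: (λ.λ.1 ((λ.λ.0) 0)) (λ.λ.1 0)
  step 1: λ.(λ.λ.1 0) ((λ.λ.0) 0)
  step 2: λ.λ.(λ.λ.0) 1 0
  step 3: λ.λ.(λ.0) 0
  step 4: λ.λ.0

Answer: normal form = λ.λ.0  (in 4 steps)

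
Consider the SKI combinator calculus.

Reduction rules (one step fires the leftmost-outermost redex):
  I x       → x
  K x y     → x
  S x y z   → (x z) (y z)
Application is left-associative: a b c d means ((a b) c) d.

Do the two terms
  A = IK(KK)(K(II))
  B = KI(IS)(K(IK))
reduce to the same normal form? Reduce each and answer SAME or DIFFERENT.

Answer: SAME — A ⇓ KK, B ⇓ KK

Reduction:
Term A:
  start: IK(KK)(K(II))
  [1] K(KK)(K(II))
  [2] KK

Term B:
  start: KI(IS)(K(IK))
  [1] I(K(IK))
  [2] K(IK)
  [3] KK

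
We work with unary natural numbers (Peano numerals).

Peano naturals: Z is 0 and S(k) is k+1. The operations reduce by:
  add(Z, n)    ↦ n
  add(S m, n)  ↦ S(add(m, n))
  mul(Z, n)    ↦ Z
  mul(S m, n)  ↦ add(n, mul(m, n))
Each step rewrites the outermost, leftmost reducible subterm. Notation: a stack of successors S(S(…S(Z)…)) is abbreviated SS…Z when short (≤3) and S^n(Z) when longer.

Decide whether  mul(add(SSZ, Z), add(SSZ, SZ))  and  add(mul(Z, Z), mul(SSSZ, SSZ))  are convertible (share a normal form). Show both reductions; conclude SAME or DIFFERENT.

Term A:
  start: mul(add(SSZ, Z), add(SSZ, SZ))
  [1] mul(S(add(SZ, Z)), add(SSZ, SZ))
  [2] add(add(SSZ, SZ), mul(add(SZ, Z), add(SSZ, SZ)))
  [3] add(S(add(SZ, SZ)), mul(add(SZ, Z), add(SSZ, SZ)))
  [4] S(add(add(SZ, SZ), mul(add(SZ, Z), add(SSZ, SZ))))
  [5] S(add(S(add(Z, SZ)), mul(add(SZ, Z), add(SSZ, SZ))))
  [6] S(S(add(add(Z, SZ), mul(add(SZ, Z), add(SSZ, SZ)))))
  [7] S(S(add(SZ, mul(add(SZ, Z), add(SSZ, SZ)))))
  [8] S(S(S(add(Z, mul(add(SZ, Z), add(SSZ, SZ))))))
  [9] S(S(S(mul(add(SZ, Z), add(SSZ, SZ)))))
  [10] S(S(S(mul(S(add(Z, Z)), add(SSZ, SZ)))))
  [11] S(S(S(add(add(SSZ, SZ), mul(add(Z, Z), add(SSZ, SZ))))))
  [12] S(S(S(add(S(add(SZ, SZ)), mul(add(Z, Z), add(SSZ, SZ))))))
  [13] S(S(S(S(add(add(SZ, SZ), mul(add(Z, Z), add(SSZ, SZ)))))))
  [14] S(S(S(S(add(S(add(Z, SZ)), mul(add(Z, Z), add(SSZ, SZ)))))))
  [15] S(S(S(S(S(add(add(Z, SZ), mul(add(Z, Z), add(SSZ, SZ))))))))
  [16] S(S(S(S(S(add(SZ, mul(add(Z, Z), add(SSZ, SZ))))))))
  [17] S(S(S(S(S(S(add(Z, mul(add(Z, Z), add(SSZ, SZ)))))))))
  [18] S(S(S(S(S(S(mul(add(Z, Z), add(SSZ, SZ))))))))
  [19] S(S(S(S(S(S(mul(Z, add(SSZ, SZ))))))))
  [20] S^6(Z)

Term B:
  start: add(mul(Z, Z), mul(SSSZ, SSZ))
  [1] add(Z, mul(SSSZ, SSZ))
  [2] mul(SSSZ, SSZ)
  [3] add(SSZ, mul(SSZ, SSZ))
  [4] S(add(SZ, mul(SSZ, SSZ)))
  [5] S(S(add(Z, mul(SSZ, SSZ))))
  [6] S(S(mul(SSZ, SSZ)))
  [7] S(S(add(SSZ, mul(SZ, SSZ))))
  [8] S(S(S(add(SZ, mul(SZ, SSZ)))))
  [9] S(S(S(S(add(Z, mul(SZ, SSZ))))))
  [10] S(S(S(S(mul(SZ, SSZ)))))
  [11] S(S(S(S(add(SSZ, mul(Z, SSZ))))))
  [12] S(S(S(S(S(add(SZ, mul(Z, SSZ)))))))
  [13] S(S(S(S(S(S(add(Z, mul(Z, SSZ))))))))
  [14] S(S(S(S(S(S(mul(Z, SSZ)))))))
  [15] S^6(Z)

Answer: SAME — A ⇓ S^6(Z), B ⇓ S^6(Z)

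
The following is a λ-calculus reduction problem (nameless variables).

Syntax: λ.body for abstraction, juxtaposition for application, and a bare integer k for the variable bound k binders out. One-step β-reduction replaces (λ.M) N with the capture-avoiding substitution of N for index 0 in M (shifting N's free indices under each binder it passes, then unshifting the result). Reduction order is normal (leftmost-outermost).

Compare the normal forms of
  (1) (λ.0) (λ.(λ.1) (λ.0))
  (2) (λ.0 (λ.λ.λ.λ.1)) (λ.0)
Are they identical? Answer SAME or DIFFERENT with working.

Term A:
  start: (λ.0) (λ.(λ.1) (λ.0))
  →1  λ.(λ.1) (λ.0)
  →2  λ.0

Term B:
  start: (λ.0 (λ.λ.λ.λ.1)) (λ.0)
  →1  (λ.0) (λ.λ.λ.λ.1)
  →2  λ.λ.λ.λ.1

Answer: DIFFERENT — A ⇓ λ.0, B ⇓ λ.λ.λ.λ.1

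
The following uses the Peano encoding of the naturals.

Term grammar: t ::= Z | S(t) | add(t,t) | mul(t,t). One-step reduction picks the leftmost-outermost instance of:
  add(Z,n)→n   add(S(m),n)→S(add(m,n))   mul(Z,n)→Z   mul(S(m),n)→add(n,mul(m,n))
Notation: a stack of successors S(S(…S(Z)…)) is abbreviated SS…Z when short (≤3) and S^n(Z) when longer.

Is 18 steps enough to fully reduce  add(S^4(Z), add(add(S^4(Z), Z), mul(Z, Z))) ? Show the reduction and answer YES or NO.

Answer: YES — reaches normal form S^8(Z) in 16 ≤ 18 steps

Derivation:
  start: add(S^4(Z), add(add(S^4(Z), Z), mul(Z, Z)))
  [1] S(add(SSSZ, add(add(S^4(Z), Z), mul(Z, Z))))
  [2] S(S(add(SSZ, add(add(S^4(Z), Z), mul(Z, Z)))))
  [3] S(S(S(add(SZ, add(add(S^4(Z), Z), mul(Z, Z))))))
  [4] S(S(S(S(add(Z, add(add(S^4(Z), Z), mul(Z, Z)))))))
  [5] S(S(S(S(add(add(S^4(Z), Z), mul(Z, Z))))))
  [6] S(S(S(S(add(S(add(SSSZ, Z)), mul(Z, Z))))))
  [7] S(S(S(S(S(add(add(SSSZ, Z), mul(Z, Z)))))))
  [8] S(S(S(S(S(add(S(add(SSZ, Z)), mul(Z, Z)))))))
  [9] S(S(S(S(S(S(add(add(SSZ, Z), mul(Z, Z))))))))
  [10] S(S(S(S(S(S(add(S(add(SZ, Z)), mul(Z, Z))))))))
  [11] S(S(S(S(S(S(S(add(add(SZ, Z), mul(Z, Z)))))))))
  [12] S(S(S(S(S(S(S(add(S(add(Z, Z)), mul(Z, Z)))))))))
  [13] S(S(S(S(S(S(S(S(add(add(Z, Z), mul(Z, Z))))))))))
  [14] S(S(S(S(S(S(S(S(add(Z, mul(Z, Z))))))))))
  [15] S(S(S(S(S(S(S(S(mul(Z, Z)))))))))
  [16] S^8(Z)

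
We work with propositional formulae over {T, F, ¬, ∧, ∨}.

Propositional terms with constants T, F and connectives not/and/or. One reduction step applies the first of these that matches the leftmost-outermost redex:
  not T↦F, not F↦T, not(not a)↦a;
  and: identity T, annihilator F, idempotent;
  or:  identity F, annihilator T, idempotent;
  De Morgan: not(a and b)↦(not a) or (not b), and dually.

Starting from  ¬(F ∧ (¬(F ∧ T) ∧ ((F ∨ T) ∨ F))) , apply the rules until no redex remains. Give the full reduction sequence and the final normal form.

  start: ¬(F ∧ (¬(F ∧ T) ∧ ((F ∨ T) ∨ F)))
  step 1: ¬F ∨ ¬(¬(F ∧ T) ∧ ((F ∨ T) ∨ F))
  step 2: T ∨ ¬(¬(F ∧ T) ∧ ((F ∨ T) ∨ F))
  step 3: T

Answer: normal form = T  (in 3 steps)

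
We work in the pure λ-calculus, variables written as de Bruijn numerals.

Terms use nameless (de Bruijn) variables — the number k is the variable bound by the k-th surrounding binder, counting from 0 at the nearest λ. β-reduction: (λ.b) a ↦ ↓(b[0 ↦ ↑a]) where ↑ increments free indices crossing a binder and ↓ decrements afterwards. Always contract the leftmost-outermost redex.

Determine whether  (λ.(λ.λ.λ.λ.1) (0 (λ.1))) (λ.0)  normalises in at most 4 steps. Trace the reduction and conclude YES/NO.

Answer: YES — reaches normal form λ.λ.λ.1 in 2 ≤ 4 steps

Reduction:
  start: (λ.(λ.λ.λ.λ.1) (0 (λ.1))) (λ.0)
  →1  (λ.λ.λ.λ.1) ((λ.0) (λ.λ.0))
  →2  λ.λ.λ.1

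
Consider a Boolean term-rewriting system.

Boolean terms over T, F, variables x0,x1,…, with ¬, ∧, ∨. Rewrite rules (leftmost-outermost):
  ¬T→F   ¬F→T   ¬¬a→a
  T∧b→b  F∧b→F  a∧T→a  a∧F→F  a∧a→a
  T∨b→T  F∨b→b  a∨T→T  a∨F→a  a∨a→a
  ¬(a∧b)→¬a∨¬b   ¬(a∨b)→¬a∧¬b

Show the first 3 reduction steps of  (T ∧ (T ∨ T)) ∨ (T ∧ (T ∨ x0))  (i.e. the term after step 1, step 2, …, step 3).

Answer: after 3 steps: T

Reduction:
  start: (T ∧ (T ∨ T)) ∨ (T ∧ (T ∨ x0))
  [1] (T ∨ T) ∨ (T ∧ (T ∨ x0))
  [2] T ∨ (T ∧ (T ∨ x0))
  [3] T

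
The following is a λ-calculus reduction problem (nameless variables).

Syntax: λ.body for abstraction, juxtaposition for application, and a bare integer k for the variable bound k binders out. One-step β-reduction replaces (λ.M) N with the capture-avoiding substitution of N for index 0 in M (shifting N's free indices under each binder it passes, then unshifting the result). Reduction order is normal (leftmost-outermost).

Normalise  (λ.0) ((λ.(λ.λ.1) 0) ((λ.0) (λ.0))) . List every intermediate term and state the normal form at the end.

Answer: normal form = λ.λ.0  (in 4 steps)

Reduction:
  start: (λ.0) ((λ.(λ.λ.1) 0) ((λ.0) (λ.0)))
  [1] (λ.(λ.λ.1) 0) ((λ.0) (λ.0))
  [2] (λ.λ.1) ((λ.0) (λ.0))
  [3] λ.(λ.0) (λ.0)
  [4] λ.λ.0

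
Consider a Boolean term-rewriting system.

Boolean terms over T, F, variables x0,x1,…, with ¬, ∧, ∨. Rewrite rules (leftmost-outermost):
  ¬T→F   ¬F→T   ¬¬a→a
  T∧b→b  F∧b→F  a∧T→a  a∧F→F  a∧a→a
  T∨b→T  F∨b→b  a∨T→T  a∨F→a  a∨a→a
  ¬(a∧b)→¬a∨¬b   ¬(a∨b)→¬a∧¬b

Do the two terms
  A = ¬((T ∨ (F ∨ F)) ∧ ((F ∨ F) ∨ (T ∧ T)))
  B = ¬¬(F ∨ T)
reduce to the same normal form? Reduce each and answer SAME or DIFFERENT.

Answer: DIFFERENT — A ⇓ F, B ⇓ T

Working:
Term A:
  start: ¬((T ∨ (F ∨ F)) ∧ ((F ∨ F) ∨ (T ∧ T)))
  [1] ¬(T ∨ (F ∨ F)) ∨ ¬((F ∨ F) ∨ (T ∧ T))
  [2] (¬T ∧ ¬(F ∨ F)) ∨ ¬((F ∨ F) ∨ (T ∧ T))
  [3] (F ∧ ¬(F ∨ F)) ∨ ¬((F ∨ F) ∨ (T ∧ T))
  [4] F ∨ ¬((F ∨ F) ∨ (T ∧ T))
  [5] ¬((F ∨ F) ∨ (T ∧ T))
  [6] ¬(F ∨ F) ∧ ¬(T ∧ T)
  [7] (¬F ∧ ¬F) ∧ ¬(T ∧ T)
  [8] ¬F ∧ ¬(T ∧ T)
  [9] T ∧ ¬(T ∧ T)
  [10] ¬(T ∧ T)
  [11] ¬T ∨ ¬T
  [12] ¬T
  [13] F

Term B:
  start: ¬¬(F ∨ T)
  [1] F ∨ T
  [2] T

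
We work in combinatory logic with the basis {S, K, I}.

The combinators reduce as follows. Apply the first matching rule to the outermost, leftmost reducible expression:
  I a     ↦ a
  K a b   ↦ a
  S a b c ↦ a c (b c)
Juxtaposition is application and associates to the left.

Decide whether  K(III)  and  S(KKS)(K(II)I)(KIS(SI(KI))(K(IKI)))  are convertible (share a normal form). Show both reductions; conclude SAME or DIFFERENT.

Answer: SAME — A ⇓ KI, B ⇓ KI

Working:
Term A:
  start: K(III)
  step 1: K(II)
  step 2: KI

Term B:
  start: S(KKS)(K(II)I)(KIS(SI(KI))(K(IKI)))
  step 1: KKS(KIS(SI(KI))(K(IKI)))(K(II)I(KIS(SI(KI))(K(IKI))))
  step 2: K(KIS(SI(KI))(K(IKI)))(K(II)I(KIS(SI(KI))(K(IKI))))
  step 3: KIS(SI(KI))(K(IKI))
  step 4: I(SI(KI))(K(IKI))
  step 5: SI(KI)(K(IKI))
  step 6: I(K(IKI))(KI(K(IKI)))
  step 7: K(IKI)(KI(K(IKI)))
  step 8: IKI
  step 9: KI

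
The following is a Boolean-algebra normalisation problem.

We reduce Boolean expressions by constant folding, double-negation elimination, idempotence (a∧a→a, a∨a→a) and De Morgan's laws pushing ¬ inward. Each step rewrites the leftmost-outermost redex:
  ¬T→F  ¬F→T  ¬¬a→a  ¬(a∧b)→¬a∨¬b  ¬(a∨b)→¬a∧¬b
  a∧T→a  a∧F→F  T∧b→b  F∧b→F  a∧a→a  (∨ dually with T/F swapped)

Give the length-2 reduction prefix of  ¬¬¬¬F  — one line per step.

Answer: after 2 steps: F

Working:
  start: ¬¬¬¬F
  →1  ¬¬F
  →2  F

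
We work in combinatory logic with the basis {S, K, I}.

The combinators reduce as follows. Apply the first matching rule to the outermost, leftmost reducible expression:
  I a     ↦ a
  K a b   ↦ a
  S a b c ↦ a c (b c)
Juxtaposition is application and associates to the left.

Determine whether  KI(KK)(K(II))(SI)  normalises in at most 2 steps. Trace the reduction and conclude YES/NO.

Answer: NO — after 2 steps the term is K(II)(SI), not yet normal

Reduction:
  start: KI(KK)(K(II))(SI)
  step 1: I(K(II))(SI)
  step 2: K(II)(SI)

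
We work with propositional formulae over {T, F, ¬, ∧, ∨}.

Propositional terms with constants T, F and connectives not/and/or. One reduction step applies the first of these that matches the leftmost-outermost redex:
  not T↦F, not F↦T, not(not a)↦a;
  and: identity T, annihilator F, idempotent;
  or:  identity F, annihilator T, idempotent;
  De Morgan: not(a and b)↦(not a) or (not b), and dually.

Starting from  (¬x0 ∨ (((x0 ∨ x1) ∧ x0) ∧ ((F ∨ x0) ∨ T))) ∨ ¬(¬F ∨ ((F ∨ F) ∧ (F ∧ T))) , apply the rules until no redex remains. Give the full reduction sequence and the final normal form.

  start: (¬x0 ∨ (((x0 ∨ x1) ∧ x0) ∧ ((F ∨ x0) ∨ T))) ∨ ¬(¬F ∨ ((F ∨ F) ∧ (F ∧ T)))
  →1  (¬x0 ∨ (((x0 ∨ x1) ∧ x0) ∧ T)) ∨ ¬(¬F ∨ ((F ∨ F) ∧ (F ∧ T)))
  →2  (¬x0 ∨ ((x0 ∨ x1) ∧ x0)) ∨ ¬(¬F ∨ ((F ∨ F) ∧ (F ∧ T)))
  →3  (¬x0 ∨ ((x0 ∨ x1) ∧ x0)) ∨ (¬¬F ∧ ¬((F ∨ F) ∧ (F ∧ T)))
  →4  (¬x0 ∨ ((x0 ∨ x1) ∧ x0)) ∨ (F ∧ ¬((F ∨ F) ∧ (F ∧ T)))
  →5  (¬x0 ∨ ((x0 ∨ x1) ∧ x0)) ∨ F
  →6  ¬x0 ∨ ((x0 ∨ x1) ∧ x0)

Answer: normal form = ¬x0 ∨ ((x0 ∨ x1) ∧ x0)  (in 6 steps)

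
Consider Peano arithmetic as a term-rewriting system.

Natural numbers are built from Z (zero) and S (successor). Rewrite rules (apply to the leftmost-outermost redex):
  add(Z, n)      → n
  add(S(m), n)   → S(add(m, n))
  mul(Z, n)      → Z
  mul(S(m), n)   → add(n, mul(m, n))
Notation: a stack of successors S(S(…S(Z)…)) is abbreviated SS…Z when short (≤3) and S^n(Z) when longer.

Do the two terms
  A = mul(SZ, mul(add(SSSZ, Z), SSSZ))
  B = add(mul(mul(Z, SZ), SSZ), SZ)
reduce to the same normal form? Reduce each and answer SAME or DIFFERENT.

Answer: DIFFERENT — A ⇓ S^9(Z), B ⇓ SZ

Derivation:
Term A:
  start: mul(SZ, mul(add(SSSZ, Z), SSSZ))
  [1] add(mul(add(SSSZ, Z), SSSZ), mul(Z, mul(add(SSSZ, Z), SSSZ)))
  [2] add(mul(S(add(SSZ, Z)), SSSZ), mul(Z, mul(add(SSSZ, Z), SSSZ)))
  [3] add(add(SSSZ, mul(add(SSZ, Z), SSSZ)), mul(Z, mul(add(SSSZ, Z), SSSZ)))
  [4] add(S(add(SSZ, mul(add(SSZ, Z), SSSZ))), mul(Z, mul(add(SSSZ, Z), SSSZ)))
  [5] S(add(add(SSZ, mul(add(SSZ, Z), SSSZ)), mul(Z, mul(add(SSSZ, Z), SSSZ))))
  [6] S(add(S(add(SZ, mul(add(SSZ, Z), SSSZ))), mul(Z, mul(add(SSSZ, Z), SSSZ))))
  [7] S(S(add(add(SZ, mul(add(SSZ, Z), SSSZ)), mul(Z, mul(add(SSSZ, Z), SSSZ)))))
  [8] S(S(add(S(add(Z, mul(add(SSZ, Z), SSSZ))), mul(Z, mul(add(SSSZ, Z), SSSZ)))))
  [9] S(S(S(add(add(Z, mul(add(SSZ, Z), SSSZ)), mul(Z, mul(add(SSSZ, Z), SSSZ))))))
  [10] S(S(S(add(mul(add(SSZ, Z), SSSZ), mul(Z, mul(add(SSSZ, Z), SSSZ))))))
  [11] S(S(S(add(mul(S(add(SZ, Z)), SSSZ), mul(Z, mul(add(SSSZ, Z), SSSZ))))))
  [12] S(S(S(add(add(SSSZ, mul(add(SZ, Z), SSSZ)), mul(Z, mul(add(SSSZ, Z), SSSZ))))))
  [13] S(S(S(add(S(add(SSZ, mul(add(SZ, Z), SSSZ))), mul(Z, mul(add(SSSZ, Z), SSSZ))))))
  [14] S(S(S(S(add(add(SSZ, mul(add(SZ, Z), SSSZ)), mul(Z, mul(add(SSSZ, Z), SSSZ)))))))
  [15] S(S(S(S(add(S(add(SZ, mul(add(SZ, Z), SSSZ))), mul(Z, mul(add(SSSZ, Z), SSSZ)))))))
  [16] S(S(S(S(S(add(add(SZ, mul(add(SZ, Z), SSSZ)), mul(Z, mul(add(SSSZ, Z), SSSZ))))))))
  [17] S(S(S(S(S(add(S(add(Z, mul(add(SZ, Z), SSSZ))), mul(Z, mul(add(SSSZ, Z), SSSZ))))))))
  [18] S(S(S(S(S(S(add(add(Z, mul(add(SZ, Z), SSSZ)), mul(Z, mul(add(SSSZ, Z), SSSZ)))))))))
  [19] S(S(S(S(S(S(add(mul(add(SZ, Z), SSSZ), mul(Z, mul(add(SSSZ, Z), SSSZ)))))))))
  [20] S(S(S(S(S(S(add(mul(S(add(Z, Z)), SSSZ), mul(Z, mul(add(SSSZ, Z), SSSZ)))))))))
  [21] S(S(S(S(S(S(add(add(SSSZ, mul(add(Z, Z), SSSZ)), mul(Z, mul(add(SSSZ, Z), SSSZ)))))))))
  [22] S(S(S(S(S(S(add(S(add(SSZ, mul(add(Z, Z), SSSZ))), mul(Z, mul(add(SSSZ, Z), SSSZ)))))))))
  [23] S(S(S(S(S(S(S(add(add(SSZ, mul(add(Z, Z), SSSZ)), mul(Z, mul(add(SSSZ, Z), SSSZ))))))))))
  [24] S(S(S(S(S(S(S(add(S(add(SZ, mul(add(Z, Z), SSSZ))), mul(Z, mul(add(SSSZ, Z), SSSZ))))))))))
  [25] S(S(S(S(S(S(S(S(add(add(SZ, mul(add(Z, Z), SSSZ)), mul(Z, mul(add(SSSZ, Z), SSSZ)))))))))))
  [26] S(S(S(S(S(S(S(S(add(S(add(Z, mul(add(Z, Z), SSSZ))), mul(Z, mul(add(SSSZ, Z), SSSZ)))))))))))
  [27] S(S(S(S(S(S(S(S(S(add(add(Z, mul(add(Z, Z), SSSZ)), mul(Z, mul(add(SSSZ, Z), SSSZ))))))))))))
  [28] S(S(S(S(S(S(S(S(S(add(mul(add(Z, Z), SSSZ), mul(Z, mul(add(SSSZ, Z), SSSZ))))))))))))
  [29] S(S(S(S(S(S(S(S(S(add(mul(Z, SSSZ), mul(Z, mul(add(SSSZ, Z), SSSZ))))))))))))
  [30] S(S(S(S(S(S(S(S(S(add(Z, mul(Z, mul(add(SSSZ, Z), SSSZ))))))))))))
  [31] S(S(S(S(S(S(S(S(S(mul(Z, mul(add(SSSZ, Z), SSSZ)))))))))))
  [32] S^9(Z)

Term B:
  start: add(mul(mul(Z, SZ), SSZ), SZ)
  [1] add(mul(Z, SSZ), SZ)
  [2] add(Z, SZ)
  [3] SZ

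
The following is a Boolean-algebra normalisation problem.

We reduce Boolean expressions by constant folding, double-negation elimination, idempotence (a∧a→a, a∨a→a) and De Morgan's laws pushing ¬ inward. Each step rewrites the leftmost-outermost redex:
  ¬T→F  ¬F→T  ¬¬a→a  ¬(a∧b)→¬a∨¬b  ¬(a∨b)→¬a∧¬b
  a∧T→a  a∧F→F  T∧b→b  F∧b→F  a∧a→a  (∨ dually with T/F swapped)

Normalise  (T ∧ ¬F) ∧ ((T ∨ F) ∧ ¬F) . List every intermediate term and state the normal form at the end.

  start: (T ∧ ¬F) ∧ ((T ∨ F) ∧ ¬F)
  step 1: ¬F ∧ ((T ∨ F) ∧ ¬F)
  step 2: T ∧ ((T ∨ F) ∧ ¬F)
  step 3: (T ∨ F) ∧ ¬F
  step 4: T ∧ ¬F
  step 5: ¬F
  step 6: T

Answer: normal form = T  (in 6 steps)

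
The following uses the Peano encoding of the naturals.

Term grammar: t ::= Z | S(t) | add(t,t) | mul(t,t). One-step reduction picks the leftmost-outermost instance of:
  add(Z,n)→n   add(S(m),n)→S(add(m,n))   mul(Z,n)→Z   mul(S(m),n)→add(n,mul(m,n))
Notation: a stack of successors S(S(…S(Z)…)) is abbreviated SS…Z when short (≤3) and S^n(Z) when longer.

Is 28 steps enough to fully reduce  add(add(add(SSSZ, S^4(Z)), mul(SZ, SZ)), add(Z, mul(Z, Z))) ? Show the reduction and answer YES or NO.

  start: add(add(add(SSSZ, S^4(Z)), mul(SZ, SZ)), add(Z, mul(Z, Z)))
  [1] add(add(S(add(SSZ, S^4(Z))), mul(SZ, SZ)), add(Z, mul(Z, Z)))
  [2] add(S(add(add(SSZ, S^4(Z)), mul(SZ, SZ))), add(Z, mul(Z, Z)))
  [3] S(add(add(add(SSZ, S^4(Z)), mul(SZ, SZ)), add(Z, mul(Z, Z))))
  [4] S(add(add(S(add(SZ, S^4(Z))), mul(SZ, SZ)), add(Z, mul(Z, Z))))
  [5] S(add(S(add(add(SZ, S^4(Z)), mul(SZ, SZ))), add(Z, mul(Z, Z))))
  [6] S(S(add(add(add(SZ, S^4(Z)), mul(SZ, SZ)), add(Z, mul(Z, Z)))))
  [7] S(S(add(add(S(add(Z, S^4(Z))), mul(SZ, SZ)), add(Z, mul(Z, Z)))))
  [8] S(S(add(S(add(add(Z, S^4(Z)), mul(SZ, SZ))), add(Z, mul(Z, Z)))))
  [9] S(S(S(add(add(add(Z, S^4(Z)), mul(SZ, SZ)), add(Z, mul(Z, Z))))))
  [10] S(S(S(add(add(S^4(Z), mul(SZ, SZ)), add(Z, mul(Z, Z))))))
  [11] S(S(S(add(S(add(SSSZ, mul(SZ, SZ))), add(Z, mul(Z, Z))))))
  [12] S(S(S(S(add(add(SSSZ, mul(SZ, SZ)), add(Z, mul(Z, Z)))))))
  [13] S(S(S(S(add(S(add(SSZ, mul(SZ, SZ))), add(Z, mul(Z, Z)))))))
  [14] S(S(S(S(S(add(add(SSZ, mul(SZ, SZ)), add(Z, mul(Z, Z))))))))
  [15] S(S(S(S(S(add(S(add(SZ, mul(SZ, SZ))), add(Z, mul(Z, Z))))))))
  [16] S(S(S(S(S(S(add(add(SZ, mul(SZ, SZ)), add(Z, mul(Z, Z)))))))))
  [17] S(S(S(S(S(S(add(S(add(Z, mul(SZ, SZ))), add(Z, mul(Z, Z)))))))))
  [18] S(S(S(S(S(S(S(add(add(Z, mul(SZ, SZ)), add(Z, mul(Z, Z))))))))))
  [19] S(S(S(S(S(S(S(add(mul(SZ, SZ), add(Z, mul(Z, Z))))))))))
  [20] S(S(S(S(S(S(S(add(add(SZ, mul(Z, SZ)), add(Z, mul(Z, Z))))))))))
  [21] S(S(S(S(S(S(S(add(S(add(Z, mul(Z, SZ))), add(Z, mul(Z, Z))))))))))
  [22] S(S(S(S(S(S(S(S(add(add(Z, mul(Z, SZ)), add(Z, mul(Z, Z)))))))))))
  [23] S(S(S(S(S(S(S(S(add(mul(Z, SZ), add(Z, mul(Z, Z)))))))))))
  [24] S(S(S(S(S(S(S(S(add(Z, add(Z, mul(Z, Z)))))))))))
  [25] S(S(S(S(S(S(S(S(add(Z, mul(Z, Z))))))))))
  [26] S(S(S(S(S(S(S(S(mul(Z, Z)))))))))
  [27] S^8(Z)

Answer: YES — reaches normal form S^8(Z) in 27 ≤ 28 steps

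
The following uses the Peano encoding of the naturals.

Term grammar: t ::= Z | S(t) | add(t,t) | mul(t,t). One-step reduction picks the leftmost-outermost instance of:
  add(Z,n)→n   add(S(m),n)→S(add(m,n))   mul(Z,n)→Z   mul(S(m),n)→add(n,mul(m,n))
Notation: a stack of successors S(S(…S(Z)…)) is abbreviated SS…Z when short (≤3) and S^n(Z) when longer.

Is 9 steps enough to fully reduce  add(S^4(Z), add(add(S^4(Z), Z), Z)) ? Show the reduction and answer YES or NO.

Answer: NO — after 9 steps the term is S(S(S(S(S(S(add(add(SSZ, Z), Z))))))), not yet normal

Working:
  start: add(S^4(Z), add(add(S^4(Z), Z), Z))
  [1] S(add(SSSZ, add(add(S^4(Z), Z), Z)))
  [2] S(S(add(SSZ, add(add(S^4(Z), Z), Z))))
  [3] S(S(S(add(SZ, add(add(S^4(Z), Z), Z)))))
  [4] S(S(S(S(add(Z, add(add(S^4(Z), Z), Z))))))
  [5] S(S(S(S(add(add(S^4(Z), Z), Z)))))
  [6] S(S(S(S(add(S(add(SSSZ, Z)), Z)))))
  [7] S(S(S(S(S(add(add(SSSZ, Z), Z))))))
  [8] S(S(S(S(S(add(S(add(SSZ, Z)), Z))))))
  [9] S(S(S(S(S(S(add(add(SSZ, Z), Z)))))))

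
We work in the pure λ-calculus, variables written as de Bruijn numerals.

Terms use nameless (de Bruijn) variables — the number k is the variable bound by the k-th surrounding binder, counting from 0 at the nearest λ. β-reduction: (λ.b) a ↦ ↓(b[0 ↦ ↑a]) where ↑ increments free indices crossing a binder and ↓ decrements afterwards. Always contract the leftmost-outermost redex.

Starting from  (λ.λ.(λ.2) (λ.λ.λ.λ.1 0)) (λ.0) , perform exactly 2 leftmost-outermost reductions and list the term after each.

Answer: after 2 steps: λ.λ.0

Working:
  start: (λ.λ.(λ.2) (λ.λ.λ.λ.1 0)) (λ.0)
  →1  λ.(λ.λ.0) (λ.λ.λ.λ.1 0)
  →2  λ.λ.0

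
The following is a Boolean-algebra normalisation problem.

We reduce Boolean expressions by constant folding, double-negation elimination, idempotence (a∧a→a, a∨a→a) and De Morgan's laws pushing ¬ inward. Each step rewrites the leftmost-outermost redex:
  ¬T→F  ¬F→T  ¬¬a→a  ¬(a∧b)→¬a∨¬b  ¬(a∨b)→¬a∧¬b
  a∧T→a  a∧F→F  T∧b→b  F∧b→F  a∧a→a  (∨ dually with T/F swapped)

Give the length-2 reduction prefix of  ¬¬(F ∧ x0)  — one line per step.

Answer: after 2 steps: F

Derivation:
  start: ¬¬(F ∧ x0)
  [1] F ∧ x0
  [2] F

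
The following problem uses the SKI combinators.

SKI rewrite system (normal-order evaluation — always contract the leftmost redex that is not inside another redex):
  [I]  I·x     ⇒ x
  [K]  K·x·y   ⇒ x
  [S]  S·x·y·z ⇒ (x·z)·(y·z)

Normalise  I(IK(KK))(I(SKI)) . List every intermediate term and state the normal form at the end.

Answer: normal form = KK  (in 3 steps)

Derivation:
  start: I(IK(KK))(I(SKI))
  [1] IK(KK)(I(SKI))
  [2] K(KK)(I(SKI))
  [3] KK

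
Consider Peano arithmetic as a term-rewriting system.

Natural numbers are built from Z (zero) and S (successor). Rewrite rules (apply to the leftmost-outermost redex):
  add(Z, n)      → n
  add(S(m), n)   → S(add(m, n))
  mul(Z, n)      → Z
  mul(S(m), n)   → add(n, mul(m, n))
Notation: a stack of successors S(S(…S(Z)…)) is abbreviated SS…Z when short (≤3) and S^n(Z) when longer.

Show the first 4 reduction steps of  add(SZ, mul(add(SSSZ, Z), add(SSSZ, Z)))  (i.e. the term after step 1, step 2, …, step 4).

  start: add(SZ, mul(add(SSSZ, Z), add(SSSZ, Z)))
  step 1: S(add(Z, mul(add(SSSZ, Z), add(SSSZ, Z))))
  step 2: S(mul(add(SSSZ, Z), add(SSSZ, Z)))
  step 3: S(mul(S(add(SSZ, Z)), add(SSSZ, Z)))
  step 4: S(add(add(SSSZ, Z), mul(add(SSZ, Z), add(SSSZ, Z))))

Answer: after 4 steps: S(add(add(SSSZ, Z), mul(add(SSZ, Z), add(SSSZ, Z))))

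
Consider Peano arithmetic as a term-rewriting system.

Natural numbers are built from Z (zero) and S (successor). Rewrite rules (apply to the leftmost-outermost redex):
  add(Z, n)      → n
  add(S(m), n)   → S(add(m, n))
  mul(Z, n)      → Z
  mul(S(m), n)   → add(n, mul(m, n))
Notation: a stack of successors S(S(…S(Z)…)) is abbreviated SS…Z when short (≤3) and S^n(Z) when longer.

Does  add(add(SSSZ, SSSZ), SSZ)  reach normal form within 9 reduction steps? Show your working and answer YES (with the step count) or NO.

  start: add(add(SSSZ, SSSZ), SSZ)
  →1  add(S(add(SSZ, SSSZ)), SSZ)
  →2  S(add(add(SSZ, SSSZ), SSZ))
  →3  S(add(S(add(SZ, SSSZ)), SSZ))
  →4  S(S(add(add(SZ, SSSZ), SSZ)))
  →5  S(S(add(S(add(Z, SSSZ)), SSZ)))
  →6  S(S(S(add(add(Z, SSSZ), SSZ))))
  →7  S(S(S(add(SSSZ, SSZ))))
  →8  S(S(S(S(add(SSZ, SSZ)))))
  →9  S(S(S(S(S(add(SZ, SSZ))))))

Answer: NO — after 9 steps the term is S(S(S(S(S(add(SZ, SSZ)))))), not yet normal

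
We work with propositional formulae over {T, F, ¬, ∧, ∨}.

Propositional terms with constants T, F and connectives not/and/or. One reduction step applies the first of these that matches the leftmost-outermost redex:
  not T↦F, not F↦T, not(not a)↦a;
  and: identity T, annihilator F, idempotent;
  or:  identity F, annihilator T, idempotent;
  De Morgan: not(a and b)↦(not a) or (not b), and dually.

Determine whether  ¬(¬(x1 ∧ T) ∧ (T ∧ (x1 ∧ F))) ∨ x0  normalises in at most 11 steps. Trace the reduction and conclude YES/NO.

Answer: YES — reaches normal form T in 11 ≤ 11 steps

Working:
  start: ¬(¬(x1 ∧ T) ∧ (T ∧ (x1 ∧ F))) ∨ x0
  step 1: (¬¬(x1 ∧ T) ∨ ¬(T ∧ (x1 ∧ F))) ∨ x0
  step 2: ((x1 ∧ T) ∨ ¬(T ∧ (x1 ∧ F))) ∨ x0
  step 3: (x1 ∨ ¬(T ∧ (x1 ∧ F))) ∨ x0
  step 4: (x1 ∨ (¬T ∨ ¬(x1 ∧ F))) ∨ x0
  step 5: (x1 ∨ (F ∨ ¬(x1 ∧ F))) ∨ x0
  step 6: (x1 ∨ ¬(x1 ∧ F)) ∨ x0
  step 7: (x1 ∨ (¬x1 ∨ ¬F)) ∨ x0
  step 8: (x1 ∨ (¬x1 ∨ T)) ∨ x0
  step 9: (x1 ∨ T) ∨ x0
  step 10: T ∨ x0
  step 11: T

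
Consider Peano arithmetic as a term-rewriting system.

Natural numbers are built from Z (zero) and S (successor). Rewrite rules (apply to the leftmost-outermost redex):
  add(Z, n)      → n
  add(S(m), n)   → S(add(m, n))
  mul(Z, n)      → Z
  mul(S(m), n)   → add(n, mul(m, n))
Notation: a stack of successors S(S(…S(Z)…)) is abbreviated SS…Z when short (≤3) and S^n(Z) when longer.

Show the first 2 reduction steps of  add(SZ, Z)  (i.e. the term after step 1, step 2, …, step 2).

Answer: after 2 steps: SZ

Derivation:
  start: add(SZ, Z)
  [1] S(add(Z, Z))
  [2] SZ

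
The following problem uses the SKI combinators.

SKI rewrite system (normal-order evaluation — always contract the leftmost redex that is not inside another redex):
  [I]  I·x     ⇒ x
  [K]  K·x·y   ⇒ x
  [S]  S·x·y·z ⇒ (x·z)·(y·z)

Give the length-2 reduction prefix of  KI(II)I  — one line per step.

  start: KI(II)I
  step 1: II
  step 2: I

Answer: after 2 steps: I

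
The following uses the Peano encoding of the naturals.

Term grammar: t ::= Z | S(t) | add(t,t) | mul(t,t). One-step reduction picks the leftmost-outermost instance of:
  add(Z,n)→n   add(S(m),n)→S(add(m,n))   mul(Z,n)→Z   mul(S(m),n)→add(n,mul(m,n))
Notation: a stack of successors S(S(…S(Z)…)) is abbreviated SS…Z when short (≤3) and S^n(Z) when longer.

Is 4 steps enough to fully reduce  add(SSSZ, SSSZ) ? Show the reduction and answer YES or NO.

Answer: YES — reaches normal form S^6(Z) in 4 ≤ 4 steps

Reduction:
  start: add(SSSZ, SSSZ)
  [1] S(add(SSZ, SSSZ))
  [2] S(S(add(SZ, SSSZ)))
  [3] S(S(S(add(Z, SSSZ))))
  [4] S^6(Z)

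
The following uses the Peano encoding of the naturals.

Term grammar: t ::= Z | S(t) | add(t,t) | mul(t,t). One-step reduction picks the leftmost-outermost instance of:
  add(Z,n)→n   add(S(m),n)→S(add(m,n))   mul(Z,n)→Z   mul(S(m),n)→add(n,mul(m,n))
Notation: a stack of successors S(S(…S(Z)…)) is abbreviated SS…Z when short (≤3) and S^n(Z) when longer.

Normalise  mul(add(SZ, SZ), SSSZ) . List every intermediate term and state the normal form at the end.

  start: mul(add(SZ, SZ), SSSZ)
  [1] mul(S(add(Z, SZ)), SSSZ)
  [2] add(SSSZ, mul(add(Z, SZ), SSSZ))
  [3] S(add(SSZ, mul(add(Z, SZ), SSSZ)))
  [4] S(S(add(SZ, mul(add(Z, SZ), SSSZ))))
  [5] S(S(S(add(Z, mul(add(Z, SZ), SSSZ)))))
  [6] S(S(S(mul(add(Z, SZ), SSSZ))))
  [7] S(S(S(mul(SZ, SSSZ))))
  [8] S(S(S(add(SSSZ, mul(Z, SSSZ)))))
  [9] S(S(S(S(add(SSZ, mul(Z, SSSZ))))))
  [10] S(S(S(S(S(add(SZ, mul(Z, SSSZ)))))))
  [11] S(S(S(S(S(S(add(Z, mul(Z, SSSZ))))))))
  [12] S(S(S(S(S(S(mul(Z, SSSZ)))))))
  [13] S^6(Z)

Answer: normal form = S^6(Z)  (in 13 steps)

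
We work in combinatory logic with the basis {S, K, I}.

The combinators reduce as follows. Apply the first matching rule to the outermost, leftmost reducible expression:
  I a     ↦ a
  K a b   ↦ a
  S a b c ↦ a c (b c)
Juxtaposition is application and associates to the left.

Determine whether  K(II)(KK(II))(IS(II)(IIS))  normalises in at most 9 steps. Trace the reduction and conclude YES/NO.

  start: K(II)(KK(II))(IS(II)(IIS))
  step 1: II(IS(II)(IIS))
  step 2: I(IS(II)(IIS))
  step 3: IS(II)(IIS)
  step 4: S(II)(IIS)
  step 5: SI(IIS)
  step 6: SI(IS)
  step 7: SIS

Answer: YES — reaches normal form SIS in 7 ≤ 9 steps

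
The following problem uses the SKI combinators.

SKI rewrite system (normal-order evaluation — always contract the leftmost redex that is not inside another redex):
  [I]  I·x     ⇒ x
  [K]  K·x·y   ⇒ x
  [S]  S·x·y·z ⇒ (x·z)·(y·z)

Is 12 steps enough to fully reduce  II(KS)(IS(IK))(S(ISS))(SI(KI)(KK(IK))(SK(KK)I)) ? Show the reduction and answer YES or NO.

Answer: YES — reaches normal form S(S(SS))I in 9 ≤ 12 steps

Derivation:
  start: II(KS)(IS(IK))(S(ISS))(SI(KI)(KK(IK))(SK(KK)I))
  step 1: I(KS)(IS(IK))(S(ISS))(SI(KI)(KK(IK))(SK(KK)I))
  step 2: KS(IS(IK))(S(ISS))(SI(KI)(KK(IK))(SK(KK)I))
  step 3: S(S(ISS))(SI(KI)(KK(IK))(SK(KK)I))
  step 4: S(S(SS))(SI(KI)(KK(IK))(SK(KK)I))
  step 5: S(S(SS))(I(KK(IK))(KI(KK(IK)))(SK(KK)I))
  step 6: S(S(SS))(KK(IK)(KI(KK(IK)))(SK(KK)I))
  step 7: S(S(SS))(K(KI(KK(IK)))(SK(KK)I))
  step 8: S(S(SS))(KI(KK(IK)))
  step 9: S(S(SS))I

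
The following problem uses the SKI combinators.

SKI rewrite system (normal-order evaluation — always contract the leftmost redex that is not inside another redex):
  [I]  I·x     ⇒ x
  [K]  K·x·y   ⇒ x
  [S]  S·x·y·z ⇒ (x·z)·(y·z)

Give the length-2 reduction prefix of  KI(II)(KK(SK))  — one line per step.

Answer: after 2 steps: KK(SK)

Working:
  start: KI(II)(KK(SK))
  →1  I(KK(SK))
  →2  KK(SK)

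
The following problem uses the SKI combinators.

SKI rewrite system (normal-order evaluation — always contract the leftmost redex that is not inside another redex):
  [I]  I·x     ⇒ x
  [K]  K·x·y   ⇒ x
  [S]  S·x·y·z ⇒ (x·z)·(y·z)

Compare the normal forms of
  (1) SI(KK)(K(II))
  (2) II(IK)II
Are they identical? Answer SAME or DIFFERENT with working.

Term A:
  start: SI(KK)(K(II))
  →1  I(K(II))(KK(K(II)))
  →2  K(II)(KK(K(II)))
  →3  II
  →4  I

Term B:
  start: II(IK)II
  →1  I(IK)II
  →2  IKII
  →3  KII
  →4  I

Answer: SAME — A ⇓ I, B ⇓ I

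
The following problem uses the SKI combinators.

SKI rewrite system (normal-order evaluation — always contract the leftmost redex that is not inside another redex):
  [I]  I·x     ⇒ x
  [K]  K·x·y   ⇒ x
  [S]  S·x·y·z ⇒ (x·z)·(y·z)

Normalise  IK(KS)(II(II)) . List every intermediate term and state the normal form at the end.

  start: IK(KS)(II(II))
  [1] K(KS)(II(II))
  [2] KS

Answer: normal form = KS  (in 2 steps)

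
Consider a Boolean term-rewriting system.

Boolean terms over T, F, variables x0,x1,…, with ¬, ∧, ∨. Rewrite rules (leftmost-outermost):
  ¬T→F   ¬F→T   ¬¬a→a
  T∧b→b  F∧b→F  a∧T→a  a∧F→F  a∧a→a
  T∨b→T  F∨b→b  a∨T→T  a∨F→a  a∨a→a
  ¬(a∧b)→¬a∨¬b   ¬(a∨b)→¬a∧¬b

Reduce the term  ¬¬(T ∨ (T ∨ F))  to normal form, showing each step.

Answer: normal form = T  (in 2 steps)

Working:
  start: ¬¬(T ∨ (T ∨ F))
  →1  T ∨ (T ∨ F)
  →2  T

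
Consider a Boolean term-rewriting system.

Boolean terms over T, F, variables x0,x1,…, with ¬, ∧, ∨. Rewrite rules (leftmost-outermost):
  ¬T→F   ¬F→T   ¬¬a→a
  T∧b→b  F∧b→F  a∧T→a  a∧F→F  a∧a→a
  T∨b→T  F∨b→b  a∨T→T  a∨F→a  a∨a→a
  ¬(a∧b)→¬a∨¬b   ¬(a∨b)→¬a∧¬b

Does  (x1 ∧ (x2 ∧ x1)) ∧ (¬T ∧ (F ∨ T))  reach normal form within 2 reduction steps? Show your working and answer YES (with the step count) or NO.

Answer: NO — after 2 steps the term is (x1 ∧ (x2 ∧ x1)) ∧ F, not yet normal

Working:
  start: (x1 ∧ (x2 ∧ x1)) ∧ (¬T ∧ (F ∨ T))
  step 1: (x1 ∧ (x2 ∧ x1)) ∧ (F ∧ (F ∨ T))
  step 2: (x1 ∧ (x2 ∧ x1)) ∧ F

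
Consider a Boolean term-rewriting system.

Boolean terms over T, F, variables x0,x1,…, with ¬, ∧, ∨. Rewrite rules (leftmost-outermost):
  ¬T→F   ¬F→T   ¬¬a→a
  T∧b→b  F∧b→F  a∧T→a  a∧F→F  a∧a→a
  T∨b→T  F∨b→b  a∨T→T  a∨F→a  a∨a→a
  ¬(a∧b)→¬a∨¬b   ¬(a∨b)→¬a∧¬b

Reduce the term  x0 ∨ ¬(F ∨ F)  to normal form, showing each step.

Answer: normal form = T  (in 4 steps)

Reduction:
  start: x0 ∨ ¬(F ∨ F)
  →1  x0 ∨ (¬F ∧ ¬F)
  →2  x0 ∨ ¬F
  →3  x0 ∨ T
  →4  T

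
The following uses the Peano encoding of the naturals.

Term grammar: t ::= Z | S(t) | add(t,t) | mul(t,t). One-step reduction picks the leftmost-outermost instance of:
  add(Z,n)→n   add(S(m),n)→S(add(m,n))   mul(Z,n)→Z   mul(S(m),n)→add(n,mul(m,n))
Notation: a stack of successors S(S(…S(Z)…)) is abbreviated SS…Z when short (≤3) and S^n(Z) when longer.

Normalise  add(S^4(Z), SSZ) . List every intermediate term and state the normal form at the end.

Answer: normal form = S^6(Z)  (in 5 steps)

Reduction:
  start: add(S^4(Z), SSZ)
  [1] S(add(SSSZ, SSZ))
  [2] S(S(add(SSZ, SSZ)))
  [3] S(S(S(add(SZ, SSZ))))
  [4] S(S(S(S(add(Z, SSZ)))))
  [5] S^6(Z)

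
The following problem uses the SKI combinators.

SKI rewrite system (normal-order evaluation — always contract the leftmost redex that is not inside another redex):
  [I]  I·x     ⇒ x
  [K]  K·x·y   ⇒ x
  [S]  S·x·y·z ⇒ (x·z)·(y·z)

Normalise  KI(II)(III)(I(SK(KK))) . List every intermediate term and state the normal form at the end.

  start: KI(II)(III)(I(SK(KK)))
  [1] I(III)(I(SK(KK)))
  [2] III(I(SK(KK)))
  [3] II(I(SK(KK)))
  [4] I(I(SK(KK)))
  [5] I(SK(KK))
  [6] SK(KK)

Answer: normal form = SK(KK)  (in 6 steps)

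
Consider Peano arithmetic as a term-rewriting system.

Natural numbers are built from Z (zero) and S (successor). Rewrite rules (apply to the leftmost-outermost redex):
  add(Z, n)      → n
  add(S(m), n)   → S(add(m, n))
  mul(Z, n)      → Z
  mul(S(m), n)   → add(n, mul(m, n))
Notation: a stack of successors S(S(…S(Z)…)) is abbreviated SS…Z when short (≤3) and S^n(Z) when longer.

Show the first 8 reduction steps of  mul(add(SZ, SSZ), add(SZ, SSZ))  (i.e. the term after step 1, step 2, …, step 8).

Answer: after 8 steps: S(S(S(mul(add(Z, SSZ), add(SZ, SSZ)))))

Working:
  start: mul(add(SZ, SSZ), add(SZ, SSZ))
  →1  mul(S(add(Z, SSZ)), add(SZ, SSZ))
  →2  add(add(SZ, SSZ), mul(add(Z, SSZ), add(SZ, SSZ)))
  →3  add(S(add(Z, SSZ)), mul(add(Z, SSZ), add(SZ, SSZ)))
  →4  S(add(add(Z, SSZ), mul(add(Z, SSZ), add(SZ, SSZ))))
  →5  S(add(SSZ, mul(add(Z, SSZ), add(SZ, SSZ))))
  →6  S(S(add(SZ, mul(add(Z, SSZ), add(SZ, SSZ)))))
  →7  S(S(S(add(Z, mul(add(Z, SSZ), add(SZ, SSZ))))))
  →8  S(S(S(mul(add(Z, SSZ), add(SZ, SSZ)))))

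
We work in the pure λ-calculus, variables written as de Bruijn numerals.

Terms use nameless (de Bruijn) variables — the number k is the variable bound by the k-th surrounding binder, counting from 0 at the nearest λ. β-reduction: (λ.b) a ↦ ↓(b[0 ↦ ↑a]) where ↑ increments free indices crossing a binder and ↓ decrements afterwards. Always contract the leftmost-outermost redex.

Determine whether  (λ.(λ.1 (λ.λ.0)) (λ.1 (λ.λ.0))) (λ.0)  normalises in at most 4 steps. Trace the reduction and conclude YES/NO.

Answer: YES — reaches normal form λ.λ.0 in 3 ≤ 4 steps

Working:
  start: (λ.(λ.1 (λ.λ.0)) (λ.1 (λ.λ.0))) (λ.0)
  step 1: (λ.(λ.0) (λ.λ.0)) (λ.(λ.0) (λ.λ.0))
  step 2: (λ.0) (λ.λ.0)
  step 3: λ.λ.0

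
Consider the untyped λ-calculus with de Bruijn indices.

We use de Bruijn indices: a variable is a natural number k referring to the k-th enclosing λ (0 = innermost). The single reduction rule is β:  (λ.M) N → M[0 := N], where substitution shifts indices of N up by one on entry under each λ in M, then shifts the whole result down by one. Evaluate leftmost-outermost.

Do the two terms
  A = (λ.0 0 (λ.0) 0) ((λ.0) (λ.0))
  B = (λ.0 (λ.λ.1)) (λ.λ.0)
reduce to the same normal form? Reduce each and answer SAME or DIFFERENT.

Term A:
  start: (λ.0 0 (λ.0) 0) ((λ.0) (λ.0))
  step 1: (λ.0) (λ.0) ((λ.0) (λ.0)) (λ.0) ((λ.0) (λ.0))
  step 2: (λ.0) ((λ.0) (λ.0)) (λ.0) ((λ.0) (λ.0))
  step 3: (λ.0) (λ.0) (λ.0) ((λ.0) (λ.0))
  step 4: (λ.0) (λ.0) ((λ.0) (λ.0))
  step 5: (λ.0) ((λ.0) (λ.0))
  step 6: (λ.0) (λ.0)
  step 7: λ.0

Term B:
  start: (λ.0 (λ.λ.1)) (λ.λ.0)
  step 1: (λ.λ.0) (λ.λ.1)
  step 2: λ.0

Answer: SAME — A ⇓ λ.0, B ⇓ λ.0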